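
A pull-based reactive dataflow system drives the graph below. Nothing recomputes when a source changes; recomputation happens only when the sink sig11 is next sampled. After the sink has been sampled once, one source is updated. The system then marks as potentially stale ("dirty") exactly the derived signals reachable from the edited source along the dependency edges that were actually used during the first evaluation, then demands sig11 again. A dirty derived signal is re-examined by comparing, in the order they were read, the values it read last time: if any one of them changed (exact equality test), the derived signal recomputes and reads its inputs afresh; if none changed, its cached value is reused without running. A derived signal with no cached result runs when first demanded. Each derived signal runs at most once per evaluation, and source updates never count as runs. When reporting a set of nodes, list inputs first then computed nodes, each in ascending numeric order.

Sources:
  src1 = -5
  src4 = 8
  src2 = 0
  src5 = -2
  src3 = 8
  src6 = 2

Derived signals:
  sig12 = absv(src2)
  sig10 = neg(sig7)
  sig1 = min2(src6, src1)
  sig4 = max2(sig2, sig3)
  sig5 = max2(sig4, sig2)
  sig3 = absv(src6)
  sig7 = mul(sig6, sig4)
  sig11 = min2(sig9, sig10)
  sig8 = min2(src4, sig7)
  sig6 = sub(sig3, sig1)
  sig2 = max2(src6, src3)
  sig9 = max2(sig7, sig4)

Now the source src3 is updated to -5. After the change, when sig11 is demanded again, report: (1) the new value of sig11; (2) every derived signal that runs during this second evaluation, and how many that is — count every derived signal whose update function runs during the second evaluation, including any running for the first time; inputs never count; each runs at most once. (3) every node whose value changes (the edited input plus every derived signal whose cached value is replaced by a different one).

First evaluation (everything demanded from the output):
  sig1 = min2(2, -5) = -5
  sig2 = max2(2, 8) = 8
  sig3 = absv(2) = 2
  sig4 = max2(8, 2) = 8
  sig6 = sub(2, -5) = 7
  sig7 = mul(7, 8) = 56
  sig9 = max2(56, 8) = 56
  sig10 = neg(56) = -56
  sig11 = min2(56, -56) = -56

Propagation after the edit:
  sig2: runs — src3 8->-5; result 2.
  sig4: runs — sig2 8->2; result 2.
  sig7: runs — sig4 8->2; result 14.
  sig9: runs — sig7 56->14; sig4 8->2; result 14.
  sig10: runs — sig7 56->14; result -14.
  sig11: runs — sig9 56->14; sig10 -56->-14; result -14.

New value of sig11: -14.
Derived signals that run: sig2, sig4, sig7, sig9, sig10, sig11 — 6 in total.
Values that change: src3, sig2, sig4, sig7, sig9, sig10, sig11.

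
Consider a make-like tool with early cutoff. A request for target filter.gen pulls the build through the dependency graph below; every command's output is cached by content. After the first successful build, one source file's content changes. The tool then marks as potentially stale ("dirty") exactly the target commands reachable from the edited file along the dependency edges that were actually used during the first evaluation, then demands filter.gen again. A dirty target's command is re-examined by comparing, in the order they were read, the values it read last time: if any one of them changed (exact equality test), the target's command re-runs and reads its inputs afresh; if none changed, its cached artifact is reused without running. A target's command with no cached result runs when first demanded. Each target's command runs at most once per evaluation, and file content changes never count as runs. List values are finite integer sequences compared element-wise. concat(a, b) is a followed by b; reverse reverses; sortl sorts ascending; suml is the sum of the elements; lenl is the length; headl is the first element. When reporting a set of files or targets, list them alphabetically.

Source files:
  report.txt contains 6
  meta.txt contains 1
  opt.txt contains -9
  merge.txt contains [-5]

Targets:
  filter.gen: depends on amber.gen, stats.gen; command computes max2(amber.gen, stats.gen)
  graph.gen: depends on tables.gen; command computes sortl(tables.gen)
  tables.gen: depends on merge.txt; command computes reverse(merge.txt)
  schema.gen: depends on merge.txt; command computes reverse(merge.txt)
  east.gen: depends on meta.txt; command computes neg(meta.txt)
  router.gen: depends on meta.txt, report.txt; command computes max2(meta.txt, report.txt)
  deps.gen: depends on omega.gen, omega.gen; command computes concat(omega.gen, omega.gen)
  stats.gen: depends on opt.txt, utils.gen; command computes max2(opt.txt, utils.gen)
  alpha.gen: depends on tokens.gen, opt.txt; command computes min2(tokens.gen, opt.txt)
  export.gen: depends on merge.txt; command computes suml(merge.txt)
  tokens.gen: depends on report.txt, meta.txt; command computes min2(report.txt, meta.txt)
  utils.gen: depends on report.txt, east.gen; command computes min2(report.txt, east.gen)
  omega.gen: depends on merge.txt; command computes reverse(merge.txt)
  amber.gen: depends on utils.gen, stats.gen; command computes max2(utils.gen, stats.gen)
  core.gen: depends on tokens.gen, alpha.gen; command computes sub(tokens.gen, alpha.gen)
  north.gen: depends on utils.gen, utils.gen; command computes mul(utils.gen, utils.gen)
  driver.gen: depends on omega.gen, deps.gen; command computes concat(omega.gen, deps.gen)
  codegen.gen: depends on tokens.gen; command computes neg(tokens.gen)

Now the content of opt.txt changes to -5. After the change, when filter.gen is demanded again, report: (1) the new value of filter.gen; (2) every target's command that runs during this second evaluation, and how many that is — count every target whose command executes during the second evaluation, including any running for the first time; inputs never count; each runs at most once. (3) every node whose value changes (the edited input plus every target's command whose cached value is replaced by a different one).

Demanding filter.gen again yields -1.
1 target commands run: stats.gen.
The nodes whose values change: opt.txt.
Note the absorption at stats.gen: it re-runs yet its value is the same, leaving the output's value untouched.

First demand of the output computes:
  east.gen = neg(1) = -1
  utils.gen = min2(6, -1) = -1
  stats.gen = max2(-9, -1) = -1
  amber.gen = max2(-1, -1) = -1
  filter.gen = max2(-1, -1) = -1

After the edit, cleaning proceeds:
  stats.gen: a read changed (opt.txt -9->-5) — executes, giving -1 — identical to its old value.
  amber.gen: dirty, but its reads are unchanged (utils.gen unchanged, stats.gen unchanged); cached -1 stands.
  filter.gen: dirty, but its reads are unchanged (amber.gen unchanged, stats.gen unchanged); cached -1 stands.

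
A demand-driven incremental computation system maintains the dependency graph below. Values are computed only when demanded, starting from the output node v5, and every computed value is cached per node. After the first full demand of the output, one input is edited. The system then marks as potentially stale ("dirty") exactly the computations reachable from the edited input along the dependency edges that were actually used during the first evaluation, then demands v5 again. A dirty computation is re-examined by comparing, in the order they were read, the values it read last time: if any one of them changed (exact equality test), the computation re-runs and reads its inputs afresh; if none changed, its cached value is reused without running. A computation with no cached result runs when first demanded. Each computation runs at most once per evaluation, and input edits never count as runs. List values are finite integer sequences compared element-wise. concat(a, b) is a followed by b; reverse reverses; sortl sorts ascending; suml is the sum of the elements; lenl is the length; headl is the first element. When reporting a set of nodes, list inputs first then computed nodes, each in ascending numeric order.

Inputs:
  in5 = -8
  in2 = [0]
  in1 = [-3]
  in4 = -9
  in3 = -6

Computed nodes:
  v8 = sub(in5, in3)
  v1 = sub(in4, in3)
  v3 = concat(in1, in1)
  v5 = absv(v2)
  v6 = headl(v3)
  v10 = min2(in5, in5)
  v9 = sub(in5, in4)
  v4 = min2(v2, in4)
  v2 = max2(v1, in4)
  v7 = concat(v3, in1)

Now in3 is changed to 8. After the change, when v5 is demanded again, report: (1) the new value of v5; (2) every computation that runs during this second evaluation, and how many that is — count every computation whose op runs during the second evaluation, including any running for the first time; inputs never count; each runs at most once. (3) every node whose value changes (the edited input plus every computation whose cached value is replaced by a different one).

New value of v5: 9.
Computations that run: v1, v2, v5 — 3 in total.
Values that change: in3, v1, v2, v5.

First evaluation (everything demanded from the output):
  v1 = sub(-9, -6) = -3
  v2 = max2(-3, -9) = -3
  v5 = absv(-3) = 3

Propagation after the edit:
  v1: runs — in3 -6->8; result -17.
  v2: runs — v1 -3->-17; result -9.
  v5: runs — v2 -3->-9; result 9.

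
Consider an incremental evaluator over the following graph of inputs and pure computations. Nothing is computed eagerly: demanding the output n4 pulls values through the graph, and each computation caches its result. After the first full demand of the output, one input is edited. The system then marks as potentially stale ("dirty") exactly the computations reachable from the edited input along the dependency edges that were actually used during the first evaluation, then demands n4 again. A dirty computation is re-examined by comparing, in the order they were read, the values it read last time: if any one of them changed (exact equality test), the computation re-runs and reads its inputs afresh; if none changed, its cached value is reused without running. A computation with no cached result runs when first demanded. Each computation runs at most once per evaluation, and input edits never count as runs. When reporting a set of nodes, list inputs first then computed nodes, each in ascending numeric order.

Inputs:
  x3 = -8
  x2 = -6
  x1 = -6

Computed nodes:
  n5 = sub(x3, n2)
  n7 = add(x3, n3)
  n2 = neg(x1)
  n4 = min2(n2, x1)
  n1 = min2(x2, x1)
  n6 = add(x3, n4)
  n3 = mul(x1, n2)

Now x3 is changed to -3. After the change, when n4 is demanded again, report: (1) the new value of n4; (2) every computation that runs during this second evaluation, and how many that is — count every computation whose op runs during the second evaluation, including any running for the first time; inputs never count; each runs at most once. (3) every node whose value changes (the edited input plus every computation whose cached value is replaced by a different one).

Initial pass — values computed on the first demand:
  n2 = neg(-6) = 6
  n4 = min2(6, -6) = -6

Second demand — change propagation:
  no demanded computation ever read x3, so the edit dirties nothing and nothing runs.

The important point: nothing the output needs ever reads x3, so the edit is invisible to it.

n4 now evaluates to -6.
Run set: none (0 run).
Changed values: x3.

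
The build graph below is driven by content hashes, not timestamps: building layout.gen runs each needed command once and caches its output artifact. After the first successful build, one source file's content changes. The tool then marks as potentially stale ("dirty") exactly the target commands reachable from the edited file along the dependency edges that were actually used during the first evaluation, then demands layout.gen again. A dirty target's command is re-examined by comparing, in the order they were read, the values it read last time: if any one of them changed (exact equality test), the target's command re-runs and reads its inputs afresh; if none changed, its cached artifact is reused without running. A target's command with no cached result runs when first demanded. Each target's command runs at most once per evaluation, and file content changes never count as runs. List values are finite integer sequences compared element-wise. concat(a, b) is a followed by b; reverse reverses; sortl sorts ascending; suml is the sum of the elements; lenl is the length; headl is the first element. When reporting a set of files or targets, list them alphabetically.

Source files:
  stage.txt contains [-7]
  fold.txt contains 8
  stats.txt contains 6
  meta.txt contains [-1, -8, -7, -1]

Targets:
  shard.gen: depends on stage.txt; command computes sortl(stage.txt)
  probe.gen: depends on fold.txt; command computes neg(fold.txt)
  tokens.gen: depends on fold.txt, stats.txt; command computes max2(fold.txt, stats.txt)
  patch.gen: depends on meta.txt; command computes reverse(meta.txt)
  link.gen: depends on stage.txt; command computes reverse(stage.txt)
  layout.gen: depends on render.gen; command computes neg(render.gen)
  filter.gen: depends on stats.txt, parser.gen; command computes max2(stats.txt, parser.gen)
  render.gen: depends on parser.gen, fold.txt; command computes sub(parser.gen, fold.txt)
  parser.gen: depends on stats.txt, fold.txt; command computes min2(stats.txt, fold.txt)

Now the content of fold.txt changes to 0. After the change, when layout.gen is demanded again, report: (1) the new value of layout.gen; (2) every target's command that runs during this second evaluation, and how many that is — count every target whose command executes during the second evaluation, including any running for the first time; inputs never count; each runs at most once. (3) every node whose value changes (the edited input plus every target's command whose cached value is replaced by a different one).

Initial pass — values computed on the first demand:
  parser.gen = min2(6, 8) = 6
  render.gen = sub(6, 8) = -2
  layout.gen = neg(-2) = 2

Second demand — change propagation:
  parser.gen: re-runs because fold.txt 8->0; new result 0.
  render.gen: re-runs because parser.gen 6->0; fold.txt 8->0; new result 0.
  layout.gen: re-runs because render.gen -2->0; new result 0.

layout.gen now evaluates to 0.
Run set: layout.gen, parser.gen, render.gen (3 run).
Changed values: fold.txt, layout.gen, parser.gen, render.gen.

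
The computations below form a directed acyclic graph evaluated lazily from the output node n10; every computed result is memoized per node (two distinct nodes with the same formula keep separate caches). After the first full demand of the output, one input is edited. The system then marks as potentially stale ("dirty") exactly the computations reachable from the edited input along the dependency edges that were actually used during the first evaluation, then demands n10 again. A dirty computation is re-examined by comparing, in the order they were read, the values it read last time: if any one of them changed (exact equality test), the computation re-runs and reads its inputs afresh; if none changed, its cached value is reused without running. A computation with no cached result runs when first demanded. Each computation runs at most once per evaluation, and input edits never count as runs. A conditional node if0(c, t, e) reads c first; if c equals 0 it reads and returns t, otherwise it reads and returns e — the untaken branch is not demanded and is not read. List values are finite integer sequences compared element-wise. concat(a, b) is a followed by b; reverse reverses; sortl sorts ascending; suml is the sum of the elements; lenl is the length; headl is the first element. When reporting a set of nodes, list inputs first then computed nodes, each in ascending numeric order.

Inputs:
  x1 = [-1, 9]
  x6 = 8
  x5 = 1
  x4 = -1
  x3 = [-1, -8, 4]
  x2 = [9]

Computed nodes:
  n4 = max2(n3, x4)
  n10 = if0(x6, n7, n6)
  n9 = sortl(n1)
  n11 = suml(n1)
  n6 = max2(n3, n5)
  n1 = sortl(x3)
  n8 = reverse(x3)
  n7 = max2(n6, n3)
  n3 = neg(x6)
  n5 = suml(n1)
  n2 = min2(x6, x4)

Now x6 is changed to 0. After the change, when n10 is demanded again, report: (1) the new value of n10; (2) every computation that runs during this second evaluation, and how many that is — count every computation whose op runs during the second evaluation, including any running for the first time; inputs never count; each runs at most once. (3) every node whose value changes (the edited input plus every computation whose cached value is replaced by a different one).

Demanding n10 again yields 0.
4 computations run: n3, n6, n7, n10.
The nodes whose values change: x6, n3, n6, n10.
Note the branch switch — n7 had no cache and runs now for the first time.

First demand of the output computes:
  n1 = sortl([-1, -8, 4]) = [-8, -1, 4]
  n3 = neg(8) = -8
  n5 = suml([-8, -1, 4]) = -5
  n6 = max2(-8, -5) = -5
  n10 = if0(x6=8 -> else branch n6) = -5

After the edit, cleaning proceeds:
  n3: a read changed (x6 8->0) — executes, giving 0.
  n6: a read changed (n3 -8->0) — executes, giving 0.
  n7: had never run; runs now, result 0.
  n10: a read changed (x6 8->0; n6 -5->0) — executes, giving 0.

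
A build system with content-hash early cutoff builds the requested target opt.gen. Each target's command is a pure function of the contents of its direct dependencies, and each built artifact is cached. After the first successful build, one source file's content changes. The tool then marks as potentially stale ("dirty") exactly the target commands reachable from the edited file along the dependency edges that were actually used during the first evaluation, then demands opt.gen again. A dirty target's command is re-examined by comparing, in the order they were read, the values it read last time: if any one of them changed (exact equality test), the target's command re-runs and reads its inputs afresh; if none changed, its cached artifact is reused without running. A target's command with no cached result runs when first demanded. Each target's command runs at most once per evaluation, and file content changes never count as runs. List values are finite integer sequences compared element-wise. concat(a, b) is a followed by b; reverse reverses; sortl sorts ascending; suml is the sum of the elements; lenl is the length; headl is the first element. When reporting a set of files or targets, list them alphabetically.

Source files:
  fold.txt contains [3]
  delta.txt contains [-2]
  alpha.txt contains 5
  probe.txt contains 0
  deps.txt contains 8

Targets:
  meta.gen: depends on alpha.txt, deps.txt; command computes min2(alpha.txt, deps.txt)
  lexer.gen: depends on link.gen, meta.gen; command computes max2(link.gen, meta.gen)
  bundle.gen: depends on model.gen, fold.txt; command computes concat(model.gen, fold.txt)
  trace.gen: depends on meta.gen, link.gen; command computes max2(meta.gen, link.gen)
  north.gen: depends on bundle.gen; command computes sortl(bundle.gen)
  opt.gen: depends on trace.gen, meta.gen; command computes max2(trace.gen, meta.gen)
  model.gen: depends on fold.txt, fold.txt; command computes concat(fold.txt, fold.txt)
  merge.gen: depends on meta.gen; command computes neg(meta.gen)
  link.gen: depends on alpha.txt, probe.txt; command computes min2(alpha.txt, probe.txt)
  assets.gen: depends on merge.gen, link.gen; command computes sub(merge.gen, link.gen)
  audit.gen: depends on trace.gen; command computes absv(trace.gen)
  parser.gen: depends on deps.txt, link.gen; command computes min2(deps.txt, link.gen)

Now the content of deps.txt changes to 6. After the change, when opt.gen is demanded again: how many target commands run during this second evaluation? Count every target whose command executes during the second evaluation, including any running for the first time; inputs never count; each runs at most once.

First evaluation (everything demanded from the output):
  link.gen = min2(5, 0) = 0
  meta.gen = min2(5, 8) = 5
  trace.gen = max2(5, 0) = 5
  opt.gen = max2(5, 5) = 5

Propagation after the edit:
  meta.gen: runs — deps.txt 8->6; result 5 (same value as before).
  trace.gen: checked — values it read are unchanged (meta.gen unchanged, link.gen unchanged); reused cached 5 without running.
  opt.gen: checked — values it read are unchanged (trace.gen unchanged, meta.gen unchanged); reused cached 5 without running.

Key observation: the change is absorbed at meta.gen — it re-runs but produces the same value, and the output's value is unchanged.

Target commands that run: meta.gen — 1 in total.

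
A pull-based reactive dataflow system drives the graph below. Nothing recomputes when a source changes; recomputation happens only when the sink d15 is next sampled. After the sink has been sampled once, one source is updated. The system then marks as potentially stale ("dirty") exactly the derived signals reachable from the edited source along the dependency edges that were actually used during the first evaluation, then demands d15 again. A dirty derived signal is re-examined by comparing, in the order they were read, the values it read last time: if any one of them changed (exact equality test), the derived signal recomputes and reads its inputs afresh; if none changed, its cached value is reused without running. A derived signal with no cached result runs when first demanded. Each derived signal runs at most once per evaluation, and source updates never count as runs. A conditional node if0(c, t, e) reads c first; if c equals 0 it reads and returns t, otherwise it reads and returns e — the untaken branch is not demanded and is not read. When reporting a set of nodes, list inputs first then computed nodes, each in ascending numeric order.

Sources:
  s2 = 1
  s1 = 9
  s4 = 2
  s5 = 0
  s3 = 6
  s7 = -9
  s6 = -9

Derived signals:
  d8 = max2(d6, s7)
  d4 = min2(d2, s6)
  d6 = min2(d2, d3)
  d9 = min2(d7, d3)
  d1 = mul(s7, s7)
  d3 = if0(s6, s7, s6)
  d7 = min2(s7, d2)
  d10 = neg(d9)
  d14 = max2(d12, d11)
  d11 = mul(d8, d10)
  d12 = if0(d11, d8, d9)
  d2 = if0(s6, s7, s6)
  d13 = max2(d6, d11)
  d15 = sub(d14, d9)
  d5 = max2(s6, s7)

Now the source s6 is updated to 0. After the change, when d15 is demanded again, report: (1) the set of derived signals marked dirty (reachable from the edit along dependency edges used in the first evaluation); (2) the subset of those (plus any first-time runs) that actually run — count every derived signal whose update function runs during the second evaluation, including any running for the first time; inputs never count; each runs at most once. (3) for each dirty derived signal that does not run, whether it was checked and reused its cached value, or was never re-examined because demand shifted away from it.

First evaluation (everything demanded from the output):
  d2 = if0(s6=-9 -> else branch s6) = -9
  d3 = if0(s6=-9 -> else branch s6) = -9
  d6 = min2(-9, -9) = -9
  d7 = min2(-9, -9) = -9
  d8 = max2(-9, -9) = -9
  d9 = min2(-9, -9) = -9
  d10 = neg(-9) = 9
  d11 = mul(-9, 9) = -81
  d12 = if0(d11=-81 -> else branch d9) = -9
  d14 = max2(-9, -81) = -9
  d15 = sub(-9, -9) = 0

Propagation after the edit:
  d2: runs — s6 -9->0; s6 -9->0; result -9 (same value as before).
  d3: runs — s6 -9->0; s6 -9->0; result -9 (same value as before).
  d6: checked — values it read are unchanged (d2 unchanged, d3 unchanged); reused cached -9 without running.
  d7: checked — values it read are unchanged (s7 unchanged, d2 unchanged); reused cached -9 without running.
  d8: checked — values it read are unchanged (d6 unchanged, s7 unchanged); reused cached -9 without running.
  d9: checked — values it read are unchanged (d7 unchanged, d3 unchanged); reused cached -9 without running.
  d10: checked — values it read are unchanged (d9 unchanged); reused cached 9 without running.
  d11: checked — values it read are unchanged (d8 unchanged, d10 unchanged); reused cached -81 without running.
  d12: checked — values it read are unchanged (d11 unchanged, d9 unchanged); reused cached -9 without running.
  d14: checked — values it read are unchanged (d12 unchanged, d11 unchanged); reused cached -9 without running.
  d15: checked — values it read are unchanged (d14 unchanged, d9 unchanged); reused cached 0 without running.

Key observation: the cutoff stops propagation at d6 — its inputs' values are unchanged, so it reuses its cache.

Marked dirty: d2, d3, d6, d7, d8, d9, d10, d11, d12, d14, d15.
Derived signals that run: d2, d3 — 2 in total.
Checked but reused from cache: d6, d7, d8, d9, d10, d11, d12, d14, d15.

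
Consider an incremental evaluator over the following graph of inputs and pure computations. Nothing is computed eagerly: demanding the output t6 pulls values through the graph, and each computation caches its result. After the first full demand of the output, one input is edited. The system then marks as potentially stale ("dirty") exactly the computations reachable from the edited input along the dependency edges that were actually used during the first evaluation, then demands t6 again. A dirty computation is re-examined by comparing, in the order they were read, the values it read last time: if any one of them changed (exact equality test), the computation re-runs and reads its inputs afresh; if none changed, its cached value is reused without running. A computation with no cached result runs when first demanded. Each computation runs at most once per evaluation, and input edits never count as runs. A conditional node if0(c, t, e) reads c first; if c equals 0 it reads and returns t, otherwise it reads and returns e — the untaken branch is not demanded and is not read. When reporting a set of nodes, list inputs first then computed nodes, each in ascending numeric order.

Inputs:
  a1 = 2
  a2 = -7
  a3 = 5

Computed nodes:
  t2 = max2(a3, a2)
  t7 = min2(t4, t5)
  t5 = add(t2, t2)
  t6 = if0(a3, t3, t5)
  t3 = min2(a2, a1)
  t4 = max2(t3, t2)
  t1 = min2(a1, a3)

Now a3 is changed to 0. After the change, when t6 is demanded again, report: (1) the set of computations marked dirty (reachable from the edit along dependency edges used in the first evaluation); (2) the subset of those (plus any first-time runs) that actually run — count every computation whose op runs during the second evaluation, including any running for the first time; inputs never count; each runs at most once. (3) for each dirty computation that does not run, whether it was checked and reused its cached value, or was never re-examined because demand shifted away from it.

Dirty set: t2, t5, t6.
Run set: t3, t6 (2 run).
Left stale — demand moved off them: t2, t5.
The important point: the flipped condition redirects demand; t2, t5 are left stale, never re-checked.

Initial pass — values computed on the first demand:
  t2 = max2(5, -7) = 5
  t5 = add(5, 5) = 10
  t6 = if0(a3=5 -> else branch t5) = 10

Second demand — change propagation:
  t2: dirty yet unreached — the second evaluation never asks for it.
  t3: newly demanded (no cache) — executes and yields -7.
  t5: dirty yet unreached — the second evaluation never asks for it.
  t6: re-runs because a3 5->0; new result -7.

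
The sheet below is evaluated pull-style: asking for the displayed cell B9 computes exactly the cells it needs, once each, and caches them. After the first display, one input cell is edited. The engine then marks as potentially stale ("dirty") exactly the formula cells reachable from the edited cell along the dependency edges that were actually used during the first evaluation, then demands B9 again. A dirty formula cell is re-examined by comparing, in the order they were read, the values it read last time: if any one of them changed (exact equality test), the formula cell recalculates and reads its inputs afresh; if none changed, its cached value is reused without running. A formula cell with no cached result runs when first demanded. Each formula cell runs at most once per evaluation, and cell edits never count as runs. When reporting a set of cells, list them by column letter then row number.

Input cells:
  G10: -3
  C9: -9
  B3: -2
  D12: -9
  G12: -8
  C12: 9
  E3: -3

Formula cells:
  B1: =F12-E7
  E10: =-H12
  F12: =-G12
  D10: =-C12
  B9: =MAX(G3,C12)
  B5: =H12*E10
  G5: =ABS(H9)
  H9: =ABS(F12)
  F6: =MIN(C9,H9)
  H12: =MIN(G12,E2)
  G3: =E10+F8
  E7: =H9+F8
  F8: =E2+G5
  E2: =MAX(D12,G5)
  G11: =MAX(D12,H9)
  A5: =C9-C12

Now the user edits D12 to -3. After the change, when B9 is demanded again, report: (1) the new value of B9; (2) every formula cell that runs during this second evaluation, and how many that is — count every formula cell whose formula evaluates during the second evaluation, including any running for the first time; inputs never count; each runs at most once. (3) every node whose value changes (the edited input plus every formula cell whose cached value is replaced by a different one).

First demand of the output computes:
  F12 = -(-8) = 8
  H9 = ABS(8) = 8
  G5 = ABS(8) = 8
  E2 = MAX(-9, 8) = 8
  F8 = 8 + 8 = 16
  H12 = MIN(-8, 8) = -8
  E10 = -(-8) = 8
  G3 = 8 + 16 = 24
  B9 = MAX(24, 9) = 24

After the edit, cleaning proceeds:
  E2: a read changed (D12 -9->-3) — executes, giving 8 — identical to its old value.
  F8: dirty, but its reads are unchanged (E2 unchanged, G5 unchanged); cached 16 stands.
  H12: dirty, but its reads are unchanged (G12 unchanged, E2 unchanged); cached -8 stands.
  E10: dirty, but its reads are unchanged (H12 unchanged); cached 8 stands.
  G3: dirty, but its reads are unchanged (E10 unchanged, F8 unchanged); cached 24 stands.
  B9: dirty, but its reads are unchanged (G3 unchanged, C12 unchanged); cached 24 stands.

Note the absorption at E2: it re-runs yet its value is the same, leaving the output's value untouched.

Demanding B9 again yields 24.
1 formula cells run: E2.
The nodes whose values change: D12.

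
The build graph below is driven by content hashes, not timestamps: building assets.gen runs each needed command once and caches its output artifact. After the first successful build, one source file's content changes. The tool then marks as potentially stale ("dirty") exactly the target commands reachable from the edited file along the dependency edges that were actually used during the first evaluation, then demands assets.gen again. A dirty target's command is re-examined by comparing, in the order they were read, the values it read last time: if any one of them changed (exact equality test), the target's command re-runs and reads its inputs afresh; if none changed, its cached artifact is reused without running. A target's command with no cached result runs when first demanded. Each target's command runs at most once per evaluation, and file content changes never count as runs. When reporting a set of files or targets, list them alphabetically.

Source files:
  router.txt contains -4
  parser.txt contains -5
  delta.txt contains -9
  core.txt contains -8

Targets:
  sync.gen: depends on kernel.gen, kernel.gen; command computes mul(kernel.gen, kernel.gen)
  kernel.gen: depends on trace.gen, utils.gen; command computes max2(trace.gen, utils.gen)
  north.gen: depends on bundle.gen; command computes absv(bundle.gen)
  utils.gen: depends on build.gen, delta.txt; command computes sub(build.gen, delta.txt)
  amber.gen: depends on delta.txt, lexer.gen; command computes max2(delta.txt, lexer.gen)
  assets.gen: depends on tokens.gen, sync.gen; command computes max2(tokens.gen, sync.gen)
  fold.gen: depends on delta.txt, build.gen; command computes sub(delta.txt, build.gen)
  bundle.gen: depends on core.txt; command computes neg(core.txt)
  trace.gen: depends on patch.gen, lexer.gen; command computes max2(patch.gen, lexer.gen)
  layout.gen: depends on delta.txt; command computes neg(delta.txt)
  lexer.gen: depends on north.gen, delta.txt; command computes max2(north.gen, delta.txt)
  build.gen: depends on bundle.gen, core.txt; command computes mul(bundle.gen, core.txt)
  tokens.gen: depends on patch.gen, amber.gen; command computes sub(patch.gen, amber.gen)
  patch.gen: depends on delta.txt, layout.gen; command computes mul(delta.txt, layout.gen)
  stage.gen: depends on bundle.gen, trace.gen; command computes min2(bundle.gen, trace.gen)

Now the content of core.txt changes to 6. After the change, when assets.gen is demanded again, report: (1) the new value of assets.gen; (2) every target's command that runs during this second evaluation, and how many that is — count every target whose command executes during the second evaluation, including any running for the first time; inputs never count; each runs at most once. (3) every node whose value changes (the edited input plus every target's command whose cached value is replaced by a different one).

assets.gen now evaluates to 36.
Run set: amber.gen, assets.gen, build.gen, bundle.gen, kernel.gen, lexer.gen, north.gen, sync.gen, tokens.gen, trace.gen, utils.gen (11 run).
Changed values: amber.gen, assets.gen, build.gen, bundle.gen, core.txt, kernel.gen, lexer.gen, north.gen, sync.gen, tokens.gen, trace.gen, utils.gen.

Initial pass — values computed on the first demand:
  bundle.gen = neg(-8) = 8
  build.gen = mul(8, -8) = -64
  layout.gen = neg(-9) = 9
  north.gen = absv(8) = 8
  lexer.gen = max2(8, -9) = 8
  amber.gen = max2(-9, 8) = 8
  patch.gen = mul(-9, 9) = -81
  tokens.gen = sub(-81, 8) = -89
  trace.gen = max2(-81, 8) = 8
  utils.gen = sub(-64, -9) = -55
  kernel.gen = max2(8, -55) = 8
  sync.gen = mul(8, 8) = 64
  assets.gen = max2(-89, 64) = 64

Second demand — change propagation:
  bundle.gen: re-runs because core.txt -8->6; new result -6.
  build.gen: re-runs because bundle.gen 8->-6; core.txt -8->6; new result -36.
  north.gen: re-runs because bundle.gen 8->-6; new result 6.
  lexer.gen: re-runs because north.gen 8->6; new result 6.
  amber.gen: re-runs because lexer.gen 8->6; new result 6.
  tokens.gen: re-runs because amber.gen 8->6; new result -87.
  trace.gen: re-runs because lexer.gen 8->6; new result 6.
  utils.gen: re-runs because build.gen -64->-36; new result -27.
  kernel.gen: re-runs because trace.gen 8->6; utils.gen -55->-27; new result 6.
  sync.gen: re-runs because kernel.gen 8->6; kernel.gen 8->6; new result 36.
  assets.gen: re-runs because tokens.gen -89->-87; sync.gen 64->36; new result 36.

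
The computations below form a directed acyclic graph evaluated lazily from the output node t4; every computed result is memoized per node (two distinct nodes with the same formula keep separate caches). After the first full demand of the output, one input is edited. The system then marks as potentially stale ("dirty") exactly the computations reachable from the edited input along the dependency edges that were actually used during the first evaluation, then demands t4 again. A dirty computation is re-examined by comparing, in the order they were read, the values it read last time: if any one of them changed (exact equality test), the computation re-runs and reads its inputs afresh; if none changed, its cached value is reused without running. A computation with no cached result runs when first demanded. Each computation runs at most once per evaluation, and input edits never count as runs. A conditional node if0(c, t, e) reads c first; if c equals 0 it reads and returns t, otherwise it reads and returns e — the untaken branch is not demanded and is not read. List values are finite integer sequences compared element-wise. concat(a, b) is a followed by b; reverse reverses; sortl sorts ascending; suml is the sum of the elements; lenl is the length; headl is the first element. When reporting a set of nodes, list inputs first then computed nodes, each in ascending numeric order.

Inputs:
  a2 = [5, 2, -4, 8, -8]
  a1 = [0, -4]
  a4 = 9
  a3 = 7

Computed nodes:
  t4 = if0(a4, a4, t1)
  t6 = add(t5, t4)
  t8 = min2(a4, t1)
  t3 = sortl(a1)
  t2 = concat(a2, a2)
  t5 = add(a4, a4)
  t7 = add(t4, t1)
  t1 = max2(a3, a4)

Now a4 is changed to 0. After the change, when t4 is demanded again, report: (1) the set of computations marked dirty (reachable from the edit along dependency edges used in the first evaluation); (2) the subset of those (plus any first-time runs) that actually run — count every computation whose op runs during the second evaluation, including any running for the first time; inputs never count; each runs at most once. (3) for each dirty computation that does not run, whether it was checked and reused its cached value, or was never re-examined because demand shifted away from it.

First demand of the output computes:
  t1 = max2(7, 9) = 9
  t4 = if0(a4=9 -> else branch t1) = 9

After the edit, cleaning proceeds:
  t1: stays stale; no demand reaches it after the flip.
  t4: a read changed (a4 9->0) — executes, giving 0.

Note the branch switch — demand abandons t1, which is never re-examined.

The edit dirties: t1, t4.
1 computations run: t4.
Unvisited dirty nodes (no longer demanded): t1.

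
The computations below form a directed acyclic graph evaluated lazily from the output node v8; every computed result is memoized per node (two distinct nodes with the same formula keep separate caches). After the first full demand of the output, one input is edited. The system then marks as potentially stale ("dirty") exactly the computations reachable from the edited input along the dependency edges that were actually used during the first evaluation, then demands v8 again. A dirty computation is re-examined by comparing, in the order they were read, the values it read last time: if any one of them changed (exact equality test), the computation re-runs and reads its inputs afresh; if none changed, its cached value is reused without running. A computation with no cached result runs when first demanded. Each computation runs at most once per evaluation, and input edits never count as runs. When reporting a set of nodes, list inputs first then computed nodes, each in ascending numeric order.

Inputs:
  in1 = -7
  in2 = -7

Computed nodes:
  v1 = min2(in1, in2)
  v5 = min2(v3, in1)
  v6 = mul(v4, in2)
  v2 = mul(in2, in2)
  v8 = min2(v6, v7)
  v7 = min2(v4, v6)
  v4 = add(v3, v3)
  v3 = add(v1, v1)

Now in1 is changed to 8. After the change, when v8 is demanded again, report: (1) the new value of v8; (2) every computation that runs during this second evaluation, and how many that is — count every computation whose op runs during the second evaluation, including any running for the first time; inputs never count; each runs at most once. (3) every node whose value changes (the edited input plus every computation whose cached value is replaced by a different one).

Demanding v8 again yields -28.
1 computations run: v1.
The nodes whose values change: in1.
Note the absorption at v1: it re-runs yet its value is the same, leaving the output's value untouched.

First demand of the output computes:
  v1 = min2(-7, -7) = -7
  v3 = add(-7, -7) = -14
  v4 = add(-14, -14) = -28
  v6 = mul(-28, -7) = 196
  v7 = min2(-28, 196) = -28
  v8 = min2(196, -28) = -28

After the edit, cleaning proceeds:
  v1: a read changed (in1 -7->8) — executes, giving -7 — identical to its old value.
  v3: dirty, but its reads are unchanged (v1 unchanged, v1 unchanged); cached -14 stands.
  v4: dirty, but its reads are unchanged (v3 unchanged, v3 unchanged); cached -28 stands.
  v6: dirty, but its reads are unchanged (v4 unchanged, in2 unchanged); cached 196 stands.
  v7: dirty, but its reads are unchanged (v4 unchanged, v6 unchanged); cached -28 stands.
  v8: dirty, but its reads are unchanged (v6 unchanged, v7 unchanged); cached -28 stands.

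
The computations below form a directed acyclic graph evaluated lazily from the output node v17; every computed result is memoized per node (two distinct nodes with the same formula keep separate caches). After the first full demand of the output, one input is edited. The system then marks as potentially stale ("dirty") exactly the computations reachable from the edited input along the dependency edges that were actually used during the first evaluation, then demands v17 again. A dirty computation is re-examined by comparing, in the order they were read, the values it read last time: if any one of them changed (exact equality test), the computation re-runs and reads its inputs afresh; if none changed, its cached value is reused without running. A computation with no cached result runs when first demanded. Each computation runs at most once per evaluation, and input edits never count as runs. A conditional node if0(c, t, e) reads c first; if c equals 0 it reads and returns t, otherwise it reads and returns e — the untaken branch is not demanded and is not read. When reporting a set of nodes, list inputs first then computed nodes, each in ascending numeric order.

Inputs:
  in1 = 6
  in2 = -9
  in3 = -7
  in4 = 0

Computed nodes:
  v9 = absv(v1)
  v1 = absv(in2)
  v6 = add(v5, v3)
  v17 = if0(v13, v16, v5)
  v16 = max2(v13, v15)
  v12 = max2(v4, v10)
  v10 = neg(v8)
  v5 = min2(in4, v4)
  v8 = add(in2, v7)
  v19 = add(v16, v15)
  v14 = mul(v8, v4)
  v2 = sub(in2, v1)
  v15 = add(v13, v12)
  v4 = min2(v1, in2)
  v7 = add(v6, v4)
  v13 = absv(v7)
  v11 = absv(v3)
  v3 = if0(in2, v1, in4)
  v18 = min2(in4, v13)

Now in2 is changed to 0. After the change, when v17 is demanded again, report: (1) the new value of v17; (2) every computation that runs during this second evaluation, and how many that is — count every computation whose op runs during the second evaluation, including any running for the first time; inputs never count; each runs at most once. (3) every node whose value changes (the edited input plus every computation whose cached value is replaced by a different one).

Demanding v17 again yields 0.
13 computations run: v1, v3, v4, v5, v6, v7, v8, v10, v12, v13, v15, v16, v17.
The nodes whose values change: in2, v1, v4, v5, v6, v7, v13, v17.
Note the branch switch — v8, v10, v12, v15, v16 had no cache and run now for the first time.

First demand of the output computes:
  v1 = absv(-9) = 9
  v3 = if0(in2=-9 -> else branch in4) = 0
  v4 = min2(9, -9) = -9
  v5 = min2(0, -9) = -9
  v6 = add(-9, 0) = -9
  v7 = add(-9, -9) = -18
  v13 = absv(-18) = 18
  v17 = if0(v13=18 -> else branch v5) = -9

After the edit, cleaning proceeds:
  v1: a read changed (in2 -9->0) — executes, giving 0.
  v3: a read changed (in2 -9->0) — executes, giving 0 — identical to its old value.
  v4: a read changed (v1 9->0; in2 -9->0) — executes, giving 0.
  v5: a read changed (v4 -9->0) — executes, giving 0.
  v6: a read changed (v5 -9->0) — executes, giving 0.
  v7: a read changed (v6 -9->0; v4 -9->0) — executes, giving 0.
  v8: had never run; runs now, result 0.
  v10: had never run; runs now, result 0.
  v12: had never run; runs now, result 0.
  v13: a read changed (v7 -18->0) — executes, giving 0.
  v15: had never run; runs now, result 0.
  v16: had never run; runs now, result 0.
  v17: a read changed (v13 18->0; v5 -9->0) — executes, giving 0.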